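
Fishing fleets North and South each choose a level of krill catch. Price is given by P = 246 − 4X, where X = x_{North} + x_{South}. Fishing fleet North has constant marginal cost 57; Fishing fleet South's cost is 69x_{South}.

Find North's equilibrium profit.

Fishing fleet North's profit: π = x_{North}(246 − 4(x_{North} + x_{South})) − 57x_{North}.
∂π/∂x_{North} = 189 − 8x_{North} − 4x_{South} = 0, so x_{North} = 23.625 − 0.5x_{South}.
By the same steps for South: x_{South} = 22.125 − 0.5x_{North}.
Solving the two reaction functions simultaneously: (1 − (−0.5)(−0.5))x_{North} = 23.625 − 0.5·22.125, so 0.75x_{North} = 12.5625 and x_{North} = 16.75.
Then x_{South} = 22.125 − 0.5·16.75 = 13.75.
Price P = 246 − 4·30.5 = 124.
North's profit: (124 − 57)·16.75 = 1122.25.

1122.25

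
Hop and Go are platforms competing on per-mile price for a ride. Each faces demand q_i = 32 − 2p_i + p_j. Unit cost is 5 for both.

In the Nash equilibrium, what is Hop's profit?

162

Hop's profit: π = (p_{Hop} − 5)(32 − 2p_{Hop} + p_{Go}).
∂π/∂p_{Hop} = 42 − 4p_{Hop} + p_{Go} = 0 ⇒ p_{Hop} = 10.5 + 0.25p_{Go}.
Setting p_{Hop} = p_{Go} in the reaction function: p_{Hop} = 10.5 + 0.25p_{Hop}, so p_{Hop} = 10.5 / 0.75 = 14.
q_{Hop} = 32 − 2·14 + 14 = 18.
Profit = (14 − 5)·18 = 162.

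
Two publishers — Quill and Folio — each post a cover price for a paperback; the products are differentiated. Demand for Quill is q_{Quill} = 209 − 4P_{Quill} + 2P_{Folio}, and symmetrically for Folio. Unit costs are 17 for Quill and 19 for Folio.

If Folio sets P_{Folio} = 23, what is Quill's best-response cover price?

Quill's profit: π = (P_{Quill} − 17)(209 − 4P_{Quill} + 2P_{Folio}).
∂π/∂P_{Quill} = 277 − 8P_{Quill} + 2P_{Folio} = 0 ⇒ P_{Quill} = 34.625 + 0.25P_{Folio}.
At P_{Folio} = 23: P_{Quill} = 34.625 + 0.25·23 = 40.375.

40.375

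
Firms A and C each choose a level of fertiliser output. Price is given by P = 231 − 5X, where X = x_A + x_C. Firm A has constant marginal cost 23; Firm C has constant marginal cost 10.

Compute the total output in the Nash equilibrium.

Firm A's profit: π = x_A(231 − 5(x_A + x_C)) − 23x_A.
∂π/∂x_A = 208 − 10x_A − 5x_C = 0, so x_A = 20.8 − 0.5x_C.
By the same steps for C: x_C = 22.1 − 0.5x_A.
Solving the two reaction functions simultaneously: (1 − (−0.5)(−0.5))x_A = 20.8 − 0.5·22.1, so 0.75x_A = 9.75 and x_A = 13.
Then x_C = 22.1 − 0.5·13 = 15.6.
Total output: 13 + 15.6 = 28.6.

28.6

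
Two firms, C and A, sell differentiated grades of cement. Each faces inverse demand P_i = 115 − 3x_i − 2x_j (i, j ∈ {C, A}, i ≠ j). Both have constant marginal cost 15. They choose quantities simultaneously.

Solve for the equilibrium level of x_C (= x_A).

12.5

Firm C's profit: π = x_C(115 − 3x_C − 2x_A) − 15x_C.
∂π/∂x_C = 100 − 6x_C − 2x_A = 0 ⇒ x_C = 50/3 − (1/3)x_A.
By symmetry x_A = x_C; substituting into the reaction function, (4/3)x_C = 50/3 and x_C = 12.5.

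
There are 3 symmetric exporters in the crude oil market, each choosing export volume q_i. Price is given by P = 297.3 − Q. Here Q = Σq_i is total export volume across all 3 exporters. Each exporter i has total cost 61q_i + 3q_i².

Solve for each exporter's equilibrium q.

23.63

A representative exporter's profit is π_i = q_i(297.3 − Q) − 61q_i − 3q_i², with Q = q_i + Σ_{j≠i} q_j.
First-order condition: 236.3 − 8q_i − Σ_{j≠i} q_j = 0.
Imposing symmetry (q_j = q for all j) turns Σ_{j≠i} q_j into 2q, so 236.3 = 10q and q = 23.63.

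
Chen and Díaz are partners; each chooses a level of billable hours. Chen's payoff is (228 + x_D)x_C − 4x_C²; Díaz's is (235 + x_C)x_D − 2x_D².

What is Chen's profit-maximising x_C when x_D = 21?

31.125

Expanding Chen's payoff: 228x_C + x_Dx_C − 4x_C².
∂π/∂x_C = 228 + x_D − 8x_C = 0, so x_C = 28.5 + 0.125x_D.
At x_D = 21: x_C = 28.5 + 0.125·21 = 31.125.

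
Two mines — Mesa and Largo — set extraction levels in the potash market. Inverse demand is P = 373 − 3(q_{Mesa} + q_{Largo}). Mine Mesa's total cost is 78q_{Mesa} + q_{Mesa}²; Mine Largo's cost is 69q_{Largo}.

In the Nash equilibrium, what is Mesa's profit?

1936

Mine Mesa's profit: π = q_{Mesa}(373 − 3(q_{Mesa} + q_{Largo})) − 78q_{Mesa} − q_{Mesa}².
∂π/∂q_{Mesa} = 295 − 8q_{Mesa} − 3q_{Largo} = 0, so q_{Mesa} = 36.875 − 0.375q_{Largo}.
For Largo: ∂π/∂q_{Largo} = 304 − 6q_{Largo} − 3q_{Mesa} = 0 ⇒ q_{Largo} = 152/3 − 0.5q_{Mesa}.
Substituting the second reaction function into the first: q_{Mesa} = 36.875 − 0.375(152/3 − 0.5q_{Mesa}), which gives 0.8125q_{Mesa} = 17.875 ⇒ q_{Mesa} = 22.
Then q_{Largo} = 152/3 − 0.5·22 = 119/3.
Price P = 373 − 3·(185/3) = 188.
Mesa's profit: (188 − 78)·22 − (22)² = 1936.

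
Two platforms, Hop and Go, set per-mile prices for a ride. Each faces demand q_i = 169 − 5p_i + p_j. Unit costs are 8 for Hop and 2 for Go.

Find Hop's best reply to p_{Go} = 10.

21.9

Hop's profit: π = (p_{Hop} − 8)(169 − 5p_{Hop} + p_{Go}).
∂π/∂p_{Hop} = 209 − 10p_{Hop} + p_{Go} = 0 ⇒ p_{Hop} = 20.9 + 0.1p_{Go}.
At p_{Go} = 10: p_{Hop} = 20.9 + 0.1·10 = 21.9.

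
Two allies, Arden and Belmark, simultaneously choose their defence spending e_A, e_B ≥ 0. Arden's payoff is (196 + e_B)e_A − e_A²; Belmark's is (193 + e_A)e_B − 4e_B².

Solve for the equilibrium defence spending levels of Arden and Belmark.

Expanding Arden's payoff: 196e_A + e_Be_A − e_A².
∂π/∂e_A = 196 + e_B − 2e_A = 0, so e_A = 98 + 0.5e_B.
Likewise for Belmark: e_B = 24.125 + 0.125e_A.
Solving the two reaction functions simultaneously: (1 − (0.5)(0.125))e_A = 98 + 0.5·24.125, so 0.9375e_A = 110.0625 and e_A = 117.4.
Then e_B = 24.125 + 0.125·117.4 = 38.8.

117.4, 38.8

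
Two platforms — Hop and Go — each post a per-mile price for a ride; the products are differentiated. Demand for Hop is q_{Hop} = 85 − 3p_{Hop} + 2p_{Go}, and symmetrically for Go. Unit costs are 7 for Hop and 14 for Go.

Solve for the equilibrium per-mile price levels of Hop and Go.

Hop's profit: π = (p_{Hop} − 7)(85 − 3p_{Hop} + 2p_{Go}).
∂π/∂p_{Hop} = 106 − 6p_{Hop} + 2p_{Go} = 0 ⇒ p_{Hop} = 53/3 + (1/3)p_{Go}.
Similarly p_{Go} = 127/6 + (1/3)p_{Hop}.
Plugging p_{Go} into Hop's best response: p_{Hop} = 53/3 + (1/3)(127/6 + (1/3)p_{Hop}) ⇒ (8/9)p_{Hop} = 445/18, so p_{Hop} = 27.8125.
Then p_{Go} = 127/6 + (1/3)·27.8125 = 30.4375.

27.8125, 30.4375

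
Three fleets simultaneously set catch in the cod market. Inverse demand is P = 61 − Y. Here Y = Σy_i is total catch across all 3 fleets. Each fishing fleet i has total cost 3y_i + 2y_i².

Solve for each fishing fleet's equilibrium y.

7.25

A representative fishing fleet's profit is π_i = y_i(61 − Y) − 3y_i − 2y_i², with Y = y_i + Σ_{j≠i} y_j.
First-order condition: 58 − 6y_i − Σ_{j≠i} y_j = 0.
Imposing symmetry (y_j = y for all j) turns Σ_{j≠i} y_j into 2y, so 58 = 8y and y = 7.25.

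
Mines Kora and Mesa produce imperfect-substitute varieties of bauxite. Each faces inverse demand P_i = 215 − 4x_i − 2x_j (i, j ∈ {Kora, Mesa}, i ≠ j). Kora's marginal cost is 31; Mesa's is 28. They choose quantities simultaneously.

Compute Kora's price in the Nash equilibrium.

104.2

Mine Kora's profit: π = x_{Kora}(215 − 4x_{Kora} − 2x_{Mesa}) − 31x_{Kora}.
∂π/∂x_{Kora} = 184 − 8x_{Kora} − 2x_{Mesa} = 0 ⇒ x_{Kora} = 23 − 0.25x_{Mesa}.
Similarly x_{Mesa} = 23.375 − 0.25x_{Kora}.
Plugging x_{Mesa} into Kora's best response: x_{Kora} = 23 − 0.25(23.375 − 0.25x_{Kora}) ⇒ 0.9375x_{Kora} = 549/32, so x_{Kora} = 18.3.
Then x_{Mesa} = 23.375 − 0.25·18.3 = 18.8.
P_{Kora} = 215 − 4·18.3 − 2·18.8 = 104.2.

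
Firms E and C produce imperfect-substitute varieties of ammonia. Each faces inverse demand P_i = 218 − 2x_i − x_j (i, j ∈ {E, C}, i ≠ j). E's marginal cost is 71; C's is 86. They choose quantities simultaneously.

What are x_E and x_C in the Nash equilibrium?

Firm E's profit: π = x_E(218 − 2x_E − x_C) − 71x_E.
∂π/∂x_E = 147 − 4x_E − x_C = 0 ⇒ x_E = 36.75 − 0.25x_C.
Similarly x_C = 33 − 0.25x_E.
Solving the two reaction functions simultaneously: (1 − (−0.25)(−0.25))x_E = 36.75 − 0.25·33, so 0.9375x_E = 28.5 and x_E = 30.4.
Then x_C = 33 − 0.25·30.4 = 25.4.

30.4, 25.4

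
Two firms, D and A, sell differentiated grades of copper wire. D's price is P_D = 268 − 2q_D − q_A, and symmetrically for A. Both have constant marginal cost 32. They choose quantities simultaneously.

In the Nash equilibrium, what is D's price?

126.4

Firm D's profit: π = q_D(268 − 2q_D − q_A) − 32q_D.
∂π/∂q_D = 236 − 4q_D − q_A = 0 ⇒ q_D = 59 − 0.25q_A.
By symmetry q_A = q_D; substituting into the reaction function, 1.25q_D = 59 and q_D = 47.2.
P_D = 268 − 2·47.2 − 47.2 = 126.4.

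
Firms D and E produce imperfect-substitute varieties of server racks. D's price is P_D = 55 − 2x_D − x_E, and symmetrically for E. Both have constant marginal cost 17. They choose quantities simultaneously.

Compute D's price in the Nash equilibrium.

32.2

Firm D's profit: π = x_D(55 − 2x_D − x_E) − 17x_D.
∂π/∂x_D = 38 − 4x_D − x_E = 0 ⇒ x_D = 9.5 − 0.25x_E.
Setting x_D = x_E in the reaction function: x_D = 9.5 − 0.25x_D, so x_D = 9.5 / 1.25 = 7.6.
P_D = 55 − 2·7.6 − 7.6 = 32.2.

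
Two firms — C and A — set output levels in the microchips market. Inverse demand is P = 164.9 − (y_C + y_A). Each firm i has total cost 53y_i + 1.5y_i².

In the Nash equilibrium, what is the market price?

127.6

Firm C's profit: π = y_C(164.9 − (y_C + y_A)) − 53y_C − 1.5y_C².
∂π/∂y_C = 111.9 − 5y_C − y_A = 0, so y_C = 22.38 − 0.2y_A.
Setting y_C = y_A in the reaction function: y_C = 22.38 − 0.2y_C, so y_C = 22.38 / 1.2 = 18.65.
Equilibrium price: P = 164.9 − 37.3 = 127.6.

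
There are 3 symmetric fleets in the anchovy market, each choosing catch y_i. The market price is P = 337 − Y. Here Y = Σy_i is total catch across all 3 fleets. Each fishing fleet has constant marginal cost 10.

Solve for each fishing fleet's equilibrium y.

81.75

A representative fishing fleet's profit is π_i = y_i(337 − Y) − 10y_i, with Y = y_i + Σ_{j≠i} y_j.
First-order condition: 327 − 2y_i − Σ_{j≠i} y_j = 0.
In a symmetric equilibrium every fishing fleet chooses the same y, so Σ_{j≠i} y_j = 2y. The condition becomes 327 − 4y = 0, giving y = 327/4 = 81.75.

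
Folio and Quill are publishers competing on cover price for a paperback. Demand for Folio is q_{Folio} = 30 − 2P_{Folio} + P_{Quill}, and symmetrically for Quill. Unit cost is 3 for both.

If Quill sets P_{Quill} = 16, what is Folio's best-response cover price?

Folio's profit: π = (P_{Folio} − 3)(30 − 2P_{Folio} + P_{Quill}).
∂π/∂P_{Folio} = 36 − 4P_{Folio} + P_{Quill} = 0 ⇒ P_{Folio} = 9 + 0.25P_{Quill}.
At P_{Quill} = 16: P_{Folio} = 9 + 0.25·16 = 13.

13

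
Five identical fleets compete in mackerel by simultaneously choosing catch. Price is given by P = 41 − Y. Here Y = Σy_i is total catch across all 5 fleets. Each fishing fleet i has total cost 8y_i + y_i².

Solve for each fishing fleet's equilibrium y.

4.125

A representative fishing fleet's profit is π_i = y_i(41 − Y) − 8y_i − y_i², with Y = y_i + Σ_{j≠i} y_j.
First-order condition: 33 − 4y_i − Σ_{j≠i} y_j = 0.
In a symmetric equilibrium every fishing fleet chooses the same y, so Σ_{j≠i} y_j = 4y. The condition becomes 33 − 8y = 0, giving y = 33/8 = 4.125.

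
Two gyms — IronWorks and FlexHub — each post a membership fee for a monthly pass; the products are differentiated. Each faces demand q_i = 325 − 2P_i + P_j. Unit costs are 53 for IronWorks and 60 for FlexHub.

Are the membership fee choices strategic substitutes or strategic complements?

IronWorks's profit: π = (P_{IronWorks} − 53)(325 − 2P_{IronWorks} + P_{FlexHub}).
∂π/∂P_{IronWorks} = 431 − 4P_{IronWorks} + P_{FlexHub} = 0 ⇒ P_{IronWorks} = 107.75 + 0.25P_{FlexHub}.
The best-response slope dP_{IronWorks}/dP_{FlexHub} = 0.25 > 0: the reaction function is upward-sloping, so the choices are strategic complements.

strategic complements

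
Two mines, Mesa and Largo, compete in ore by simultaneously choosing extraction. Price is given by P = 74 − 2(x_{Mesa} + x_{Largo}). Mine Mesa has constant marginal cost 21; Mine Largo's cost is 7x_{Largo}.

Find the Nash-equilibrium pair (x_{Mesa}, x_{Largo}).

Mine Mesa's profit: π = x_{Mesa}(74 − 2(x_{Mesa} + x_{Largo})) − 21x_{Mesa}.
∂π/∂x_{Mesa} = 53 − 4x_{Mesa} − 2x_{Largo} = 0, so x_{Mesa} = 13.25 − 0.5x_{Largo}.
By the same steps for Largo: x_{Largo} = 16.75 − 0.5x_{Mesa}.
Solving the two reaction functions simultaneously: (1 − (−0.5)(−0.5))x_{Mesa} = 13.25 − 0.5·16.75, so 0.75x_{Mesa} = 4.875 and x_{Mesa} = 6.5.
Then x_{Largo} = 16.75 − 0.5·6.5 = 13.5.

6.5, 13.5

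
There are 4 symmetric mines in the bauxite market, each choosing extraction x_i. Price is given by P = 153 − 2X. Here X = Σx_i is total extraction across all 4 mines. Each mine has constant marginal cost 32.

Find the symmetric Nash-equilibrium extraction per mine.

12.1

A representative mine's profit is π_i = x_i(153 − 2X) − 32x_i, with X = x_i + Σ_{j≠i} x_j.
First-order condition: 121 − 4x_i − 2Σ_{j≠i} x_j = 0.
Imposing symmetry (x_j = x for all j) turns Σ_{j≠i} x_j into 3x, so 121 = 10x and x = 12.1.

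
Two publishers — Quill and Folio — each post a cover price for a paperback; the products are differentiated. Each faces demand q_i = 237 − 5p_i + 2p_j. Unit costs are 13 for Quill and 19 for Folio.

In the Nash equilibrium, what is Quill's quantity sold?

126.875

Quill's profit: π = (p_{Quill} − 13)(237 − 5p_{Quill} + 2p_{Folio}).
∂π/∂p_{Quill} = 302 − 10p_{Quill} + 2p_{Folio} = 0 ⇒ p_{Quill} = 30.2 + 0.2p_{Folio}.
Similarly p_{Folio} = 33.2 + 0.2p_{Quill}.
Plugging p_{Folio} into Quill's best response: p_{Quill} = 30.2 + 0.2(33.2 + 0.2p_{Quill}) ⇒ 0.96p_{Quill} = 36.84, so p_{Quill} = 38.375.
Then p_{Folio} = 33.2 + 0.2·38.375 = 40.875.
q_{Quill} = 237 − 5·38.375 + 2·40.875 = 126.875.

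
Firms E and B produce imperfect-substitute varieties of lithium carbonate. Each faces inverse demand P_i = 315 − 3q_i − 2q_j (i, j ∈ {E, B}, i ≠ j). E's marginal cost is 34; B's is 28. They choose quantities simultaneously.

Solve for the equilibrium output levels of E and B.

34.75, 36.25

Firm E's profit: π = q_E(315 − 3q_E − 2q_B) − 34q_E.
∂π/∂q_E = 281 − 6q_E − 2q_B = 0 ⇒ q_E = 281/6 − (1/3)q_B.
Similarly q_B = 287/6 − (1/3)q_E.
Substituting the second reaction function into the first: q_E = 281/6 − (1/3)(287/6 − (1/3)q_E), which gives (8/9)q_E = 278/9 ⇒ q_E = 34.75.
Then q_B = 287/6 − (1/3)·34.75 = 36.25.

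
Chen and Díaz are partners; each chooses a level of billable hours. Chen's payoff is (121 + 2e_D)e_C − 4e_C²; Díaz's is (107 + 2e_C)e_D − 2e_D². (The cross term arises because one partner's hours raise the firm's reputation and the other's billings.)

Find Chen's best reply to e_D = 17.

19.375

Expanding Chen's payoff: 121e_C + 2e_De_C − 4e_C².
∂π/∂e_C = 121 + 2e_D − 8e_C = 0, so e_C = 15.125 + 0.25e_D.
At e_D = 17: e_C = 15.125 + 0.25·17 = 19.375.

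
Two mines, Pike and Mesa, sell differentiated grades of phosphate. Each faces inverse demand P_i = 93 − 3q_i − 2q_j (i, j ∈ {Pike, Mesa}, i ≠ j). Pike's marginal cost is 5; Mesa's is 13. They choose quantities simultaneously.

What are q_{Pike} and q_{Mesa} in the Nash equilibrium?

11.5, 9.5

Mine Pike's profit: π = q_{Pike}(93 − 3q_{Pike} − 2q_{Mesa}) − 5q_{Pike}.
∂π/∂q_{Pike} = 88 − 6q_{Pike} − 2q_{Mesa} = 0 ⇒ q_{Pike} = 44/3 − (1/3)q_{Mesa}.
Similarly q_{Mesa} = 40/3 − (1/3)q_{Pike}.
Solving the two reaction functions simultaneously: (1 − (−1/3)(−1/3))q_{Pike} = 44/3 − (1/3)·(40/3), so (8/9)q_{Pike} = 92/9 and q_{Pike} = 11.5.
Then q_{Mesa} = 40/3 − (1/3)·11.5 = 9.5.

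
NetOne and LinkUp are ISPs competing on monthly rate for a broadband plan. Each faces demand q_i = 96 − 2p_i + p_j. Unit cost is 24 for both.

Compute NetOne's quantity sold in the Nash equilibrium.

48

NetOne's profit: π = (p_{NetOne} − 24)(96 − 2p_{NetOne} + p_{LinkUp}).
∂π/∂p_{NetOne} = 144 − 4p_{NetOne} + p_{LinkUp} = 0 ⇒ p_{NetOne} = 36 + 0.25p_{LinkUp}.
Setting p_{NetOne} = p_{LinkUp} in the reaction function: p_{NetOne} = 36 + 0.25p_{NetOne}, so p_{NetOne} = 36 / 0.75 = 48.
q_{NetOne} = 96 − 2·48 + 48 = 48.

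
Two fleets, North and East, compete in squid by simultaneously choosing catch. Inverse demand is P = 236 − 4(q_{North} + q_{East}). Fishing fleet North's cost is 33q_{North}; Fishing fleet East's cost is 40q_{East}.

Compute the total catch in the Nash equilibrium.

33.25

Fishing fleet North's profit: π = q_{North}(236 − 4(q_{North} + q_{East})) − 33q_{North}.
∂π/∂q_{North} = 203 − 8q_{North} − 4q_{East} = 0, so q_{North} = 25.375 − 0.5q_{East}.
By the same steps for East: q_{East} = 24.5 − 0.5q_{North}.
Substituting the second reaction function into the first: q_{North} = 25.375 − 0.5(24.5 − 0.5q_{North}), which gives 0.75q_{North} = 13.125 ⇒ q_{North} = 17.5.
Then q_{East} = 24.5 − 0.5·17.5 = 15.75.
Total catch: 17.5 + 15.75 = 33.25.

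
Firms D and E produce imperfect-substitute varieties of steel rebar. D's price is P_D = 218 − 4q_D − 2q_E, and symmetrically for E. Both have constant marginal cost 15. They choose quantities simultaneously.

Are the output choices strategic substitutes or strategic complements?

Firm D's profit: π = q_D(218 − 4q_D − 2q_E) − 15q_D.
∂π/∂q_D = 203 − 8q_D − 2q_E = 0 ⇒ q_D = 25.375 − 0.25q_E.
The best-response slope dq_D/dq_E = −0.25 < 0: the reaction function is downward-sloping, so the choices are strategic substitutes.

strategic substitutes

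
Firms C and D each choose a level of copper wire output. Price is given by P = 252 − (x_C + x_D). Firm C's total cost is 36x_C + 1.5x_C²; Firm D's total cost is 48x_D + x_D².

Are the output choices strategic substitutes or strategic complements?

strategic substitutes

Firm C's profit: π = x_C(252 − (x_C + x_D)) − 36x_C − 1.5x_C².
∂π/∂x_C = 216 − 5x_C − x_D = 0, so x_C = 43.2 − 0.2x_D.
The best-response slope dx_C/dx_D = −0.2 < 0: the reaction function is downward-sloping, so the choices are strategic substitutes.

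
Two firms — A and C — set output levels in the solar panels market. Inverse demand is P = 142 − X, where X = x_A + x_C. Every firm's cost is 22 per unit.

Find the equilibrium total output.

80

Firm A's profit: π = x_A(142 − (x_A + x_C)) − 22x_A.
∂π/∂x_A = 120 − 2x_A − x_C = 0, so x_A = 60 − 0.5x_C.
By symmetry x_C = x_A; substituting into the reaction function, 1.5x_A = 60 and x_A = 40.
Total output: 40 + 40 = 80.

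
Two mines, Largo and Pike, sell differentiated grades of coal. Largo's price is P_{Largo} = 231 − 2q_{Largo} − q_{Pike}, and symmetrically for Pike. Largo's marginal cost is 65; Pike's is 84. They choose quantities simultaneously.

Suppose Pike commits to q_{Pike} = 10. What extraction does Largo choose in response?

Mine Largo's profit: π = q_{Largo}(231 − 2q_{Largo} − q_{Pike}) − 65q_{Largo}.
∂π/∂q_{Largo} = 166 − 4q_{Largo} − q_{Pike} = 0 ⇒ q_{Largo} = 41.5 − 0.25q_{Pike}.
At q_{Pike} = 10: q_{Largo} = 41.5 − 0.25·10 = 39.

39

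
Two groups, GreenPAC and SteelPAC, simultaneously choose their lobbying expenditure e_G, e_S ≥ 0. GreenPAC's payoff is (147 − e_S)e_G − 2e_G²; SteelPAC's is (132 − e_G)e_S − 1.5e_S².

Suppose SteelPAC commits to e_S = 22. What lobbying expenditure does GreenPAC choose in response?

Expanding GreenPAC's payoff: 147e_G − e_Se_G − 2e_G².
∂π/∂e_G = 147 − e_S − 4e_G = 0, so e_G = 36.75 − 0.25e_S.
At e_S = 22: e_G = 36.75 − 0.25·22 = 31.25.

31.25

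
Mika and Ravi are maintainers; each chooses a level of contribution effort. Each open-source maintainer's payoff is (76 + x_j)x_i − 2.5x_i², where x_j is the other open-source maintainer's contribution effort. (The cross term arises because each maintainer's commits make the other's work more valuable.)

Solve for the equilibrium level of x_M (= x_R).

19

Mika's payoff is (76 + x_R)x_M − 2.5x_M².
∂π/∂x_M = 76 + x_R − 5x_M = 0, so x_M = 15.2 + 0.2x_R.
Setting x_M = x_R in the reaction function: x_M = 15.2 + 0.2x_M, so x_M = 15.2 / 0.8 = 19.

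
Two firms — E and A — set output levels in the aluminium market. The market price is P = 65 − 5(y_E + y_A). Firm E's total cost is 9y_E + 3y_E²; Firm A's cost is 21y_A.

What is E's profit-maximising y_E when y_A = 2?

Firm E's profit: π = y_E(65 − 5(y_E + y_A)) − 9y_E − 3y_E².
∂π/∂y_E = 56 − 16y_E − 5y_A = 0, so y_E = 3.5 − 0.3125y_A.
At y_A = 2: y_E = 3.5 − 0.3125·2 = 2.875.

2.875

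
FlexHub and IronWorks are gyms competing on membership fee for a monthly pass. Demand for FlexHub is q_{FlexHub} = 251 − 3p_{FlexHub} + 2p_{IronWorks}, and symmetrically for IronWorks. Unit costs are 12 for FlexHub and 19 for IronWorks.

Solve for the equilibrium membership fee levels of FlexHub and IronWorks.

FlexHub's profit: π = (p_{FlexHub} − 12)(251 − 3p_{FlexHub} + 2p_{IronWorks}).
∂π/∂p_{FlexHub} = 287 − 6p_{FlexHub} + 2p_{IronWorks} = 0 ⇒ p_{FlexHub} = 287/6 + (1/3)p_{IronWorks}.
Similarly p_{IronWorks} = 154/3 + (1/3)p_{FlexHub}.
Substituting the second reaction function into the first: p_{FlexHub} = 287/6 + (1/3)(154/3 + (1/3)p_{FlexHub}), which gives (8/9)p_{FlexHub} = 1169/18 ⇒ p_{FlexHub} = 73.0625.
Then p_{IronWorks} = 154/3 + (1/3)·73.0625 = 75.6875.

73.0625, 75.6875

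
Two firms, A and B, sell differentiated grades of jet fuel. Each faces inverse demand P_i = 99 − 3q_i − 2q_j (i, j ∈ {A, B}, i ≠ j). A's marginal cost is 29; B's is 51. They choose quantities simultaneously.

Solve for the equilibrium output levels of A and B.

10.125, 4.625

Firm A's profit: π = q_A(99 − 3q_A − 2q_B) − 29q_A.
∂π/∂q_A = 70 − 6q_A − 2q_B = 0 ⇒ q_A = 35/3 − (1/3)q_B.
Similarly q_B = 8 − (1/3)q_A.
Plugging q_B into A's best response: q_A = 35/3 − (1/3)(8 − (1/3)q_A) ⇒ (8/9)q_A = 9, so q_A = 10.125.
Then q_B = 8 − (1/3)·10.125 = 4.625.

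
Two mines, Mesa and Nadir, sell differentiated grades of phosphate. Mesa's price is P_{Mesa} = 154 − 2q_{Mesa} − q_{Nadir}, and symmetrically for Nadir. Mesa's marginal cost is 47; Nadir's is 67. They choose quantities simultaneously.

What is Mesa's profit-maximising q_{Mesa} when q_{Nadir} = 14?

Mine Mesa's profit: π = q_{Mesa}(154 − 2q_{Mesa} − q_{Nadir}) − 47q_{Mesa}.
∂π/∂q_{Mesa} = 107 − 4q_{Mesa} − q_{Nadir} = 0 ⇒ q_{Mesa} = 26.75 − 0.25q_{Nadir}.
At q_{Nadir} = 14: q_{Mesa} = 26.75 − 0.25·14 = 23.25.

23.25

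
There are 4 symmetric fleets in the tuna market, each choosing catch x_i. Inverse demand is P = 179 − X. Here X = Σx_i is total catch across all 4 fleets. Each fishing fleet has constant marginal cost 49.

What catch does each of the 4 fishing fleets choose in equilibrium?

26

A representative fishing fleet's profit is π_i = x_i(179 − X) − 49x_i, with X = x_i + Σ_{j≠i} x_j.
First-order condition: 130 − 2x_i − Σ_{j≠i} x_j = 0.
In a symmetric equilibrium every fishing fleet chooses the same x, so Σ_{j≠i} x_j = 3x. The condition becomes 130 − 5x = 0, giving x = 130/5 = 26.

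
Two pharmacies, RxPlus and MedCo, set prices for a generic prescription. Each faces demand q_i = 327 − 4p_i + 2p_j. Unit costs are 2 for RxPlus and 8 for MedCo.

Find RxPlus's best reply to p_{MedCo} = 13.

RxPlus's profit: π = (p_{RxPlus} − 2)(327 − 4p_{RxPlus} + 2p_{MedCo}).
∂π/∂p_{RxPlus} = 335 − 8p_{RxPlus} + 2p_{MedCo} = 0 ⇒ p_{RxPlus} = 41.875 + 0.25p_{MedCo}.
At p_{MedCo} = 13: p_{RxPlus} = 41.875 + 0.25·13 = 45.125.

45.125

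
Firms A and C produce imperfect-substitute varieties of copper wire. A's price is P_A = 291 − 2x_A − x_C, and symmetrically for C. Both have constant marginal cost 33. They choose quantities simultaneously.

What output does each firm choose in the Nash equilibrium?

51.6

Firm A's profit: π = x_A(291 − 2x_A − x_C) − 33x_A.
∂π/∂x_A = 258 − 4x_A − x_C = 0 ⇒ x_A = 64.5 − 0.25x_C.
By symmetry x_C = x_A; substituting into the reaction function, 1.25x_A = 64.5 and x_A = 51.6.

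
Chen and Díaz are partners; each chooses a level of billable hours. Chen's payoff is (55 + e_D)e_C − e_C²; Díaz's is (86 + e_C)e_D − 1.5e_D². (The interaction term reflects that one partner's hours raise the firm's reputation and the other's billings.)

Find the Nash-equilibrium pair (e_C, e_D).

50.2, 45.4

Expanding Chen's payoff: 55e_C + e_De_C − e_C².
∂π/∂e_C = 55 + e_D − 2e_C = 0, so e_C = 27.5 + 0.5e_D.
Likewise for Díaz: e_D = 86/3 + (1/3)e_C.
Solving the two reaction functions simultaneously: (1 − (0.5)(1/3))e_C = 27.5 + 0.5·(86/3), so (5/6)e_C = 251/6 and e_C = 50.2.
Then e_D = 86/3 + (1/3)·50.2 = 45.4.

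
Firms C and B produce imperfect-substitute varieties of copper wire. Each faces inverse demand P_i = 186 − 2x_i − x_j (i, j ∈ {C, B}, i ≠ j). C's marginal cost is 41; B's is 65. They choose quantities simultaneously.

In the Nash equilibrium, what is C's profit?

1872.72

Firm C's profit: π = x_C(186 − 2x_C − x_B) − 41x_C.
∂π/∂x_C = 145 − 4x_C − x_B = 0 ⇒ x_C = 36.25 − 0.25x_B.
Similarly x_B = 30.25 − 0.25x_C.
Solving the two reaction functions simultaneously: (1 − (−0.25)(−0.25))x_C = 36.25 − 0.25·30.25, so 0.9375x_C = 28.6875 and x_C = 30.6.
Then x_B = 30.25 − 0.25·30.6 = 22.6.
P_C = 186 − 2·30.6 − 22.6 = 102.2.
Profit = (102.2 − 41)·30.6 = 1872.72.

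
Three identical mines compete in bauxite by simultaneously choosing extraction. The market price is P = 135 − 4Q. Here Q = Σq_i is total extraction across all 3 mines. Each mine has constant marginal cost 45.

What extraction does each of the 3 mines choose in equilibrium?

5.625

A representative mine's profit is π_i = q_i(135 − 4Q) − 45q_i, with Q = q_i + Σ_{j≠i} q_j.
First-order condition: 90 − 8q_i − 4Σ_{j≠i} q_j = 0.
With identical mines, set every q_j = q: then 90 − 8q − 8q = 0, i.e. q = 90/16 = 5.625.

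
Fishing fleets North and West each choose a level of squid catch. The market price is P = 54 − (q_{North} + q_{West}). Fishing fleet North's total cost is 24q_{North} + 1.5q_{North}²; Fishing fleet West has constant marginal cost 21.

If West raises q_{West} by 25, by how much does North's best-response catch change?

-5

Fishing fleet North's profit: π = q_{North}(54 − (q_{North} + q_{West})) − 24q_{North} − 1.5q_{North}².
∂π/∂q_{North} = 30 − 5q_{North} − q_{West} = 0, so q_{North} = 6 − 0.2q_{West}.
The reaction-function slope is −0.2, so a 25-unit rise in q_{West} moves q_{North} by −0.2 × 25 = −5. North's best response falls — the actions are strategic substitutes.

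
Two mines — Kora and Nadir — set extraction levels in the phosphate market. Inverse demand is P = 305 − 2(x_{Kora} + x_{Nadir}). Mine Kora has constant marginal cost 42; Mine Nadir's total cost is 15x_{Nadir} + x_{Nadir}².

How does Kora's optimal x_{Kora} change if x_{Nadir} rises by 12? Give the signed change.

-6

Mine Kora's profit: π = x_{Kora}(305 − 2(x_{Kora} + x_{Nadir})) − 42x_{Kora}.
∂π/∂x_{Kora} = 263 − 4x_{Kora} − 2x_{Nadir} = 0, so x_{Kora} = 65.75 − 0.5x_{Nadir}.
The reaction-function slope is −0.5, so a 12-unit rise in x_{Nadir} moves x_{Kora} by −0.5 × 12 = −6. Kora's best response falls — the actions are strategic substitutes.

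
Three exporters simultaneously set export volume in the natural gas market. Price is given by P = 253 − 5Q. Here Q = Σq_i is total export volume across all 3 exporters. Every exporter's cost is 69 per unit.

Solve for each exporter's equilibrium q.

9.2

A representative exporter's profit is π_i = q_i(253 − 5Q) − 69q_i, with Q = q_i + Σ_{j≠i} q_j.
First-order condition: 184 − 10q_i − 5Σ_{j≠i} q_j = 0.
With identical exporters, set every q_j = q: then 184 − 10q − 10q = 0, i.e. q = 184/20 = 9.2.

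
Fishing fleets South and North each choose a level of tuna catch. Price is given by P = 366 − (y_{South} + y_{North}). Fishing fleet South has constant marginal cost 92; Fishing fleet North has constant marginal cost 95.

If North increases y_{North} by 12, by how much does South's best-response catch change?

Fishing fleet South's profit: π = y_{South}(366 − (y_{South} + y_{North})) − 92y_{South}.
∂π/∂y_{South} = 274 − 2y_{South} − y_{North} = 0, so y_{South} = 137 − 0.5y_{North}.
The reaction-function slope is −0.5, so a 12-unit rise in y_{North} moves y_{South} by −0.5 × 12 = −6. South's best response falls — the actions are strategic substitutes.

-6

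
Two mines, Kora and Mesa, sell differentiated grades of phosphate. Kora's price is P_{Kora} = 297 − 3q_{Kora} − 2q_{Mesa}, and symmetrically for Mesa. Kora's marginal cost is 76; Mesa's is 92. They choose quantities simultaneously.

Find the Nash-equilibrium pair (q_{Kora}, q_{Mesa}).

Mine Kora's profit: π = q_{Kora}(297 − 3q_{Kora} − 2q_{Mesa}) − 76q_{Kora}.
∂π/∂q_{Kora} = 221 − 6q_{Kora} − 2q_{Mesa} = 0 ⇒ q_{Kora} = 221/6 − (1/3)q_{Mesa}.
Similarly q_{Mesa} = 205/6 − (1/3)q_{Kora}.
Plugging q_{Mesa} into Kora's best response: q_{Kora} = 221/6 − (1/3)(205/6 − (1/3)q_{Kora}) ⇒ (8/9)q_{Kora} = 229/9, so q_{Kora} = 28.625.
Then q_{Mesa} = 205/6 − (1/3)·28.625 = 24.625.

28.625, 24.625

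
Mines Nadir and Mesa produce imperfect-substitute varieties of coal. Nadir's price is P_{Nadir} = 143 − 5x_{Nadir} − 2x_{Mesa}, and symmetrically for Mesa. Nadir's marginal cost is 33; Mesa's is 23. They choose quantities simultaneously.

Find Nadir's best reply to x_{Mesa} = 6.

9.8

Mine Nadir's profit: π = x_{Nadir}(143 − 5x_{Nadir} − 2x_{Mesa}) − 33x_{Nadir}.
∂π/∂x_{Nadir} = 110 − 10x_{Nadir} − 2x_{Mesa} = 0 ⇒ x_{Nadir} = 11 − 0.2x_{Mesa}.
At x_{Mesa} = 6: x_{Nadir} = 11 − 0.2·6 = 9.8.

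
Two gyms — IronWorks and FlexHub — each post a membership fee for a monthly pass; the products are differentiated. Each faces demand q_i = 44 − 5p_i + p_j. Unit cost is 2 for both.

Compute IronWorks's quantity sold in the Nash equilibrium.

20

IronWorks's profit: π = (p_{IronWorks} − 2)(44 − 5p_{IronWorks} + p_{FlexHub}).
∂π/∂p_{IronWorks} = 54 − 10p_{IronWorks} + p_{FlexHub} = 0 ⇒ p_{IronWorks} = 5.4 + 0.1p_{FlexHub}.
Setting p_{IronWorks} = p_{FlexHub} in the reaction function: p_{IronWorks} = 5.4 + 0.1p_{IronWorks}, so p_{IronWorks} = 5.4 / 0.9 = 6.
q_{IronWorks} = 44 − 5·6 + 6 = 20.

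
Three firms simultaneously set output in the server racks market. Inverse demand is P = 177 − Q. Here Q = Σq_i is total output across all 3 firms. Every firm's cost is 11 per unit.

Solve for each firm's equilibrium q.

A representative firm's profit is π_i = q_i(177 − Q) − 11q_i, with Q = q_i + Σ_{j≠i} q_j.
First-order condition: 166 − 2q_i − Σ_{j≠i} q_j = 0.
Imposing symmetry (q_j = q for all j) turns Σ_{j≠i} q_j into 2q, so 166 = 4q and q = 41.5.

41.5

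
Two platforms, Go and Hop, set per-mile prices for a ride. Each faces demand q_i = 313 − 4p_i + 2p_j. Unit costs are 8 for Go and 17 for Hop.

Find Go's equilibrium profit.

Go's profit: π = (p_{Go} − 8)(313 − 4p_{Go} + 2p_{Hop}).
∂π/∂p_{Go} = 345 − 8p_{Go} + 2p_{Hop} = 0 ⇒ p_{Go} = 43.125 + 0.25p_{Hop}.
Similarly p_{Hop} = 47.625 + 0.25p_{Go}.
Substituting the second reaction function into the first: p_{Go} = 43.125 + 0.25(47.625 + 0.25p_{Go}), which gives 0.9375p_{Go} = 1761/32 ⇒ p_{Go} = 58.7.
Then p_{Hop} = 47.625 + 0.25·58.7 = 62.3.
q_{Go} = 313 − 4·58.7 + 2·62.3 = 202.8.
Profit = (58.7 − 8)·202.8 = 10281.96.

10281.96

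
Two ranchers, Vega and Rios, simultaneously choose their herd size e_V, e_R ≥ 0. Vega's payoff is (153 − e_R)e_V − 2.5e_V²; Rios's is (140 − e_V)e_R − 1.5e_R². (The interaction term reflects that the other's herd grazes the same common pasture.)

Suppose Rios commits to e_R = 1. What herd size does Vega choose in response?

30.4

Expanding Vega's payoff: 153e_V − e_Re_V − 2.5e_V².
∂π/∂e_V = 153 − e_R − 5e_V = 0, so e_V = 30.6 − 0.2e_R.
At e_R = 1: e_V = 30.6 − 0.2·1 = 30.4.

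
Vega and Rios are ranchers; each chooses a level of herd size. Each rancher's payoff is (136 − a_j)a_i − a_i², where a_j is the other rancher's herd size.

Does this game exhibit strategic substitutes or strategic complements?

strategic substitutes

Vega's payoff is (136 − a_R)a_V − a_V².
∂π/∂a_V = 136 − a_R − 2a_V = 0, so a_V = 68 − 0.5a_R.
The best-response slope da_V/da_R = −0.5 < 0: the reaction function is downward-sloping, so the choices are strategic substitutes.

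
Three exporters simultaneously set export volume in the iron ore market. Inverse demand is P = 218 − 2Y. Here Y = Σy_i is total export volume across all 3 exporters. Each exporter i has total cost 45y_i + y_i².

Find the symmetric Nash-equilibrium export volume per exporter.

17.3

A representative exporter's profit is π_i = y_i(218 − 2Y) − 45y_i − y_i², with Y = y_i + Σ_{j≠i} y_j.
First-order condition: 173 − 6y_i − 2Σ_{j≠i} y_j = 0.
In a symmetric equilibrium every exporter chooses the same y, so Σ_{j≠i} y_j = 2y. The condition becomes 173 − 10y = 0, giving y = 173/10 = 17.3.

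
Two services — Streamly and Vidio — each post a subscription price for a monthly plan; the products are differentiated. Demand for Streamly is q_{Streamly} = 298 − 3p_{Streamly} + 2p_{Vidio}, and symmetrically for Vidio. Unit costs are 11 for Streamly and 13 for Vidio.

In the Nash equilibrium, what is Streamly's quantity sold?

216.375

Streamly's profit: π = (p_{Streamly} − 11)(298 − 3p_{Streamly} + 2p_{Vidio}).
∂π/∂p_{Streamly} = 331 − 6p_{Streamly} + 2p_{Vidio} = 0 ⇒ p_{Streamly} = 331/6 + (1/3)p_{Vidio}.
Similarly p_{Vidio} = 337/6 + (1/3)p_{Streamly}.
Substituting the second reaction function into the first: p_{Streamly} = 331/6 + (1/3)(337/6 + (1/3)p_{Streamly}), which gives (8/9)p_{Streamly} = 665/9 ⇒ p_{Streamly} = 83.125.
Then p_{Vidio} = 337/6 + (1/3)·83.125 = 83.875.
q_{Streamly} = 298 − 3·83.125 + 2·83.875 = 216.375.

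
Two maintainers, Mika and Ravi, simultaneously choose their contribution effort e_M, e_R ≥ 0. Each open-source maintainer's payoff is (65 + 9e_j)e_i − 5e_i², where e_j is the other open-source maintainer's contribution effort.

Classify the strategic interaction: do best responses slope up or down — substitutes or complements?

strategic complements

Mika's payoff is (65 + 9e_R)e_M − 5e_M².
∂π/∂e_M = 65 + 9e_R − 10e_M = 0, so e_M = 6.5 + 0.9e_R.
The best-response slope de_M/de_R = 0.9 > 0: the reaction function is upward-sloping, so the choices are strategic complements.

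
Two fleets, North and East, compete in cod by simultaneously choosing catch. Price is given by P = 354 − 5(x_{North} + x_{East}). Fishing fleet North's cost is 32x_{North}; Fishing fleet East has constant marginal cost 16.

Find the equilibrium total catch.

Fishing fleet North's profit: π = x_{North}(354 − 5(x_{North} + x_{East})) − 32x_{North}.
∂π/∂x_{North} = 322 − 10x_{North} − 5x_{East} = 0, so x_{North} = 32.2 − 0.5x_{East}.
By the same steps for East: x_{East} = 33.8 − 0.5x_{North}.
Plugging x_{East} into North's best response: x_{North} = 32.2 − 0.5(33.8 − 0.5x_{North}) ⇒ 0.75x_{North} = 15.3, so x_{North} = 20.4.
Then x_{East} = 33.8 − 0.5·20.4 = 23.6.
Total catch: 20.4 + 23.6 = 44.

44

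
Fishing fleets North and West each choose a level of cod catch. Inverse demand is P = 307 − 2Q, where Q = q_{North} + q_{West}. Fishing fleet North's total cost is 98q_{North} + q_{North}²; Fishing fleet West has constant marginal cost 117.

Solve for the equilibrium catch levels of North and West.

22.8, 36.1

Fishing fleet North's profit: π = q_{North}(307 − 2(q_{North} + q_{West})) − 98q_{North} − q_{North}².
∂π/∂q_{North} = 209 − 6q_{North} − 2q_{West} = 0, so q_{North} = 209/6 − (1/3)q_{West}.
For West: ∂π/∂q_{West} = 190 − 4q_{West} − 2q_{North} = 0 ⇒ q_{West} = 47.5 − 0.5q_{North}.
Solving the two reaction functions simultaneously: (1 − (−1/3)(−0.5))q_{North} = 209/6 − (1/3)·47.5, so (5/6)q_{North} = 19 and q_{North} = 22.8.
Then q_{West} = 47.5 − 0.5·22.8 = 36.1.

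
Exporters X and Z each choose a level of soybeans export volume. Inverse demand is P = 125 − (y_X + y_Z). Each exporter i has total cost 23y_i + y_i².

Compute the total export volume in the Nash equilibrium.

40.8

Exporter X's profit: π = y_X(125 − (y_X + y_Z)) − 23y_X − y_X².
∂π/∂y_X = 102 − 4y_X − y_Z = 0, so y_X = 25.5 − 0.25y_Z.
Setting y_X = y_Z in the reaction function: y_X = 25.5 − 0.25y_X, so y_X = 25.5 / 1.25 = 20.4.
Total export volume: 20.4 + 20.4 = 40.8.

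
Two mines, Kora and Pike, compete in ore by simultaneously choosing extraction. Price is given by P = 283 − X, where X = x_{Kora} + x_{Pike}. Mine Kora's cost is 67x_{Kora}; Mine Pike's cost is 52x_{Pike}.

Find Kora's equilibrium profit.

Mine Kora's profit: π = x_{Kora}(283 − (x_{Kora} + x_{Pike})) − 67x_{Kora}.
∂π/∂x_{Kora} = 216 − 2x_{Kora} − x_{Pike} = 0, so x_{Kora} = 108 − 0.5x_{Pike}.
By the same steps for Pike: x_{Pike} = 115.5 − 0.5x_{Kora}.
Plugging x_{Pike} into Kora's best response: x_{Kora} = 108 − 0.5(115.5 − 0.5x_{Kora}) ⇒ 0.75x_{Kora} = 50.25, so x_{Kora} = 67.
Then x_{Pike} = 115.5 − 0.5·67 = 82.
Price P = 283 − 149 = 134.
Kora's profit: (134 − 67)·67 = 4489.

4489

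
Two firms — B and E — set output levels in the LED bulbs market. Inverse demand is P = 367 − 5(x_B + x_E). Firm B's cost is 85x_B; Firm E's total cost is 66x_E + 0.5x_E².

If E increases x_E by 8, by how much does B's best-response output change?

-4

Firm B's profit: π = x_B(367 − 5(x_B + x_E)) − 85x_B.
∂π/∂x_B = 282 − 10x_B − 5x_E = 0, so x_B = 28.2 − 0.5x_E.
The reaction-function slope is −0.5, so an 8-unit rise in x_E moves x_B by −0.5 × 8 = −4. B's best response falls — the actions are strategic substitutes.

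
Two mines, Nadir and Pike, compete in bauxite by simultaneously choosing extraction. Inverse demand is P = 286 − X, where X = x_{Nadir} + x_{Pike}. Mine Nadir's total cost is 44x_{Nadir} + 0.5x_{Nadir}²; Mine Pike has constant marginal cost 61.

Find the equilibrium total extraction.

138.4

Mine Nadir's profit: π = x_{Nadir}(286 − (x_{Nadir} + x_{Pike})) − 44x_{Nadir} − 0.5x_{Nadir}².
∂π/∂x_{Nadir} = 242 − 3x_{Nadir} − x_{Pike} = 0, so x_{Nadir} = 242/3 − (1/3)x_{Pike}.
For Pike: ∂π/∂x_{Pike} = 225 − 2x_{Pike} − x_{Nadir} = 0 ⇒ x_{Pike} = 112.5 − 0.5x_{Nadir}.
Solving the two reaction functions simultaneously: (1 − (−1/3)(−0.5))x_{Nadir} = 242/3 − (1/3)·112.5, so (5/6)x_{Nadir} = 259/6 and x_{Nadir} = 51.8.
Then x_{Pike} = 112.5 − 0.5·51.8 = 86.6.
Total extraction: 51.8 + 86.6 = 138.4.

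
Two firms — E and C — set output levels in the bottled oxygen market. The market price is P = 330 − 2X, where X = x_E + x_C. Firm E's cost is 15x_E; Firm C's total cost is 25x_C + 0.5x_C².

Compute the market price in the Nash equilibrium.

135.625

Firm E's profit: π = x_E(330 − 2(x_E + x_C)) − 15x_E.
∂π/∂x_E = 315 − 4x_E − 2x_C = 0, so x_E = 78.75 − 0.5x_C.
For C: ∂π/∂x_C = 305 − 5x_C − 2x_E = 0 ⇒ x_C = 61 − 0.4x_E.
Substituting the second reaction function into the first: x_E = 78.75 − 0.5(61 − 0.4x_E), which gives 0.8x_E = 48.25 ⇒ x_E = 60.3125.
Then x_C = 61 − 0.4·60.3125 = 36.875.
Equilibrium price: P = 330 − 2·97.1875 = 135.625.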